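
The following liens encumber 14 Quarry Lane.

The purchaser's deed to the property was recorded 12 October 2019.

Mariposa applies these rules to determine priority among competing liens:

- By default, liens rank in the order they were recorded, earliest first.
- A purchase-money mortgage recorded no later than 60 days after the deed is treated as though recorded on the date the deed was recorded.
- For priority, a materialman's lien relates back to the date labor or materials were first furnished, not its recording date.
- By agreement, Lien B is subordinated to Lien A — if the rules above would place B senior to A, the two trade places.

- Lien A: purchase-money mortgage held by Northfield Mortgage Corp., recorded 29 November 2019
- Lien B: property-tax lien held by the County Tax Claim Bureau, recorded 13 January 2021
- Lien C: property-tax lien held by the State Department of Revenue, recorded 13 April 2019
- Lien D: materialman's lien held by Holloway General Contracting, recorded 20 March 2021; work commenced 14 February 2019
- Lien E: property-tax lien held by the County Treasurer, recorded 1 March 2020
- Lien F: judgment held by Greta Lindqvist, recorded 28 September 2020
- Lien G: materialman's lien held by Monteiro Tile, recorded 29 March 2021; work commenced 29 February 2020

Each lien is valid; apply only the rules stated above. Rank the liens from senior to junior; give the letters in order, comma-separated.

Adjusting effective dates: A was recorded within the 60-day window, so its effective date is the deed date 12 October 2019; D's effective date is 14 February 2019, when work began; G relates back to 29 February 2020 (work commenced).
By effective date: D (14 February 2019), C (13 April 2019), A (12 October 2019), G (29 February 2020), E (1 March 2020), F (28 September 2020), B (13 January 2021).
Since B is not senior to A, the subordination leaves the order unchanged.

D, C, A, G, E, F, B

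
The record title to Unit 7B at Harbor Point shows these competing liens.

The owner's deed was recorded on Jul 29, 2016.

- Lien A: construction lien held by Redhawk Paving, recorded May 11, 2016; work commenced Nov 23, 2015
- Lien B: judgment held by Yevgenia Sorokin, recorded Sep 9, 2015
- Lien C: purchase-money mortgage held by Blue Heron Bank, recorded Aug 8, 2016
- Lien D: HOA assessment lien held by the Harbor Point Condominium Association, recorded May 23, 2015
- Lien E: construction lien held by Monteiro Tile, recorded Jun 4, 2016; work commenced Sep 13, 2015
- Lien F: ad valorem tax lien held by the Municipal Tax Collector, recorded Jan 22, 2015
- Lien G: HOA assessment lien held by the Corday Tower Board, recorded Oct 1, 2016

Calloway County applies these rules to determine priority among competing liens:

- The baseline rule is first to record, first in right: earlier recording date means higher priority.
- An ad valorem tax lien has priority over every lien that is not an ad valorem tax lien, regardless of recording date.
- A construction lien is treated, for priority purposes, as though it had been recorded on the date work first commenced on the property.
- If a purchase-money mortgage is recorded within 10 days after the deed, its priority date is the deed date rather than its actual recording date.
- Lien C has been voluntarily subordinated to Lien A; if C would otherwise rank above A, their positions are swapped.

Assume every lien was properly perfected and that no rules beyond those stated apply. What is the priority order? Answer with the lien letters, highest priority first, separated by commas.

F, D, B, E, A, C, G

Effective dates after the stated exceptions: A is treated as recorded Nov 23, 2015, the work-commencement date; C was recorded within the 10-day window, so its effective date is the deed date Jul 29, 2016; E relates back to Sep 13, 2015 (work commenced).
F, as an ad valorem tax lien, has superpriority and ranks first.
Ordering the rest by effective date: D (May 23, 2015), B (Sep 9, 2015), E (Sep 13, 2015), A (Nov 23, 2015), C (Jul 29, 2016), G (Oct 1, 2016).
C already ranks below A; the subordination has no effect.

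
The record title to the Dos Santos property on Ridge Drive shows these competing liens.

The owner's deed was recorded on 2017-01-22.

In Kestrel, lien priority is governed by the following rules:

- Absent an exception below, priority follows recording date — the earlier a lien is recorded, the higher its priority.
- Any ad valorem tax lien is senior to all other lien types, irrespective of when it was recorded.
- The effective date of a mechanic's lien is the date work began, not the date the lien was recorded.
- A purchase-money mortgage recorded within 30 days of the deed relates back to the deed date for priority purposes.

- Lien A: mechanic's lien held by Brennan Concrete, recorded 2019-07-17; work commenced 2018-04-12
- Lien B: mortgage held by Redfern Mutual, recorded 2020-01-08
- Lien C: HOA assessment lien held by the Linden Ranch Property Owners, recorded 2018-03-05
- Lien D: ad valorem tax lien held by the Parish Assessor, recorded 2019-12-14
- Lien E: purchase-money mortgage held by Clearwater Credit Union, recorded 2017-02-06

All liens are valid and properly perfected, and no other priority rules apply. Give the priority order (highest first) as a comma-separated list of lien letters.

Adjusting effective dates: A relates back to 2018-04-12 (work commenced); E was recorded within the 30-day window, so its effective date is the deed date 2017-01-22.
D is an ad valorem tax lien and takes priority over every other lien.
The other liens, earliest effective date first: E (2017-01-22), C (2018-03-05), A (2018-04-12), B (2020-01-08).

D, E, C, A, B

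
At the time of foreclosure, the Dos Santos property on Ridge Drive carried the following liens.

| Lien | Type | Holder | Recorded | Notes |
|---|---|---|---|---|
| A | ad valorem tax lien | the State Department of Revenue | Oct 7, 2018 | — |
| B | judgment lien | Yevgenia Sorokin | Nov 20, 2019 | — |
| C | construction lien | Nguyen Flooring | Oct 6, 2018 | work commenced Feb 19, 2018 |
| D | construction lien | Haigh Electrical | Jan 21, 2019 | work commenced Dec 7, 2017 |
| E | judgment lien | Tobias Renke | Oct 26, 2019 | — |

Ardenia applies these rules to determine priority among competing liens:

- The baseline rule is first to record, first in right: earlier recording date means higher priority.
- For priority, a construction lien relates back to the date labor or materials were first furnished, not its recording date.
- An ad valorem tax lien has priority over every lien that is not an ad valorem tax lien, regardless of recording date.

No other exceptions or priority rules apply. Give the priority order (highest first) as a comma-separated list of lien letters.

A, D, C, E, B

Effective dates: C is treated as recorded Feb 19, 2018, the work-commencement date; D is treated as recorded Dec 7, 2017, the work-commencement date.
A is an ad valorem tax lien, so it outranks all other liens regardless of date.
Among the remaining liens, by effective date: D (Dec 7, 2017), C (Feb 19, 2018), E (Oct 26, 2019), B (Nov 20, 2019).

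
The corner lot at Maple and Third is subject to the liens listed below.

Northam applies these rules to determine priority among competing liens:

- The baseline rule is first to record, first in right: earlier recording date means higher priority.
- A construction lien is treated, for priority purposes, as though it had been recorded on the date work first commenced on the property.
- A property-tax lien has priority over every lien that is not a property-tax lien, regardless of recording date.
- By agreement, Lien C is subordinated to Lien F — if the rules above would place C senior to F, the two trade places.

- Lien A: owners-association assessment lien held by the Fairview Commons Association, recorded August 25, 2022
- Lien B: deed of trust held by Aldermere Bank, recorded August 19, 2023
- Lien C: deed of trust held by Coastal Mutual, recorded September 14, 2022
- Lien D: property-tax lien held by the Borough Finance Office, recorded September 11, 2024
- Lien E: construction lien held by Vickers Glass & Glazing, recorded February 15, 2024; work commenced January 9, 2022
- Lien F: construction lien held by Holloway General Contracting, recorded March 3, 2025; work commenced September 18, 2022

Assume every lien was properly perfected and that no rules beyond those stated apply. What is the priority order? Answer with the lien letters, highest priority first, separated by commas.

Effective dates: E's effective date is January 9, 2022, when work began; F relates back to September 18, 2022 (work commenced).
D is a property-tax lien and takes priority over every other lien.
Remaining liens by effective date: E (January 9, 2022), A (August 25, 2022), C (September 14, 2022), F (September 18, 2022), B (August 19, 2023).
C is senior to F before the subordination, so the two trade places.

D, E, A, F, C, B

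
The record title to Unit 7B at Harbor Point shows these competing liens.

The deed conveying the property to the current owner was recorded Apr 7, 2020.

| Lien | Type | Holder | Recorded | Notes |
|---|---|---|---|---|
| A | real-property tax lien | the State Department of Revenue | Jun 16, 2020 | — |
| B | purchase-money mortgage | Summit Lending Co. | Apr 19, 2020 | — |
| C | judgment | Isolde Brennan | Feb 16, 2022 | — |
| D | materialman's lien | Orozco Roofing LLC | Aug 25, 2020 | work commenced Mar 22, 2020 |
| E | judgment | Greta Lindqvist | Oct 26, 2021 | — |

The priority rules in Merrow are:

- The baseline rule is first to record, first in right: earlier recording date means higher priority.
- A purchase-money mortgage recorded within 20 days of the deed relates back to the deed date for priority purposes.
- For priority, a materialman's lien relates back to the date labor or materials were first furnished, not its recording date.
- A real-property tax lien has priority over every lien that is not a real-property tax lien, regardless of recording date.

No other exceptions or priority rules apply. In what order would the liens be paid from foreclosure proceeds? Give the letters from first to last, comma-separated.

First, effective dates: B was recorded within the 20-day window, so its effective date is the deed date Apr 7, 2020; D relates back to Mar 22, 2020 (work commenced).
A is a real-property tax lien, so it outranks all other liens regardless of date.
The other liens, earliest effective date first: D (Mar 22, 2020), B (Apr 7, 2020), E (Oct 26, 2021), C (Feb 16, 2022).

A, D, B, E, C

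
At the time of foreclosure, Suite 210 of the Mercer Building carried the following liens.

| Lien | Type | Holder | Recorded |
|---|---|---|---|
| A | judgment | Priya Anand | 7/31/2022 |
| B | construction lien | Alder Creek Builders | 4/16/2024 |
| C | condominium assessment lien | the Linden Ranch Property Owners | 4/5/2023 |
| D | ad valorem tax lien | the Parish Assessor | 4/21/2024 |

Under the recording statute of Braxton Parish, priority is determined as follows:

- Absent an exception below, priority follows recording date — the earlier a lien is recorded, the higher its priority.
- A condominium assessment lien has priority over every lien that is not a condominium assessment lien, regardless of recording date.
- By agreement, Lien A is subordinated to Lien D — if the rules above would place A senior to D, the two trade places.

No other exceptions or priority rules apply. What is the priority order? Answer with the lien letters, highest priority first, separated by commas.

C, D, B, A

As a condominium assessment lien, C is senior to every other lien.
The other liens, earliest effective date first: A (7/31/2022), B (4/16/2024), D (4/21/2024).
Because A would otherwise rank above D, the subordination swaps them.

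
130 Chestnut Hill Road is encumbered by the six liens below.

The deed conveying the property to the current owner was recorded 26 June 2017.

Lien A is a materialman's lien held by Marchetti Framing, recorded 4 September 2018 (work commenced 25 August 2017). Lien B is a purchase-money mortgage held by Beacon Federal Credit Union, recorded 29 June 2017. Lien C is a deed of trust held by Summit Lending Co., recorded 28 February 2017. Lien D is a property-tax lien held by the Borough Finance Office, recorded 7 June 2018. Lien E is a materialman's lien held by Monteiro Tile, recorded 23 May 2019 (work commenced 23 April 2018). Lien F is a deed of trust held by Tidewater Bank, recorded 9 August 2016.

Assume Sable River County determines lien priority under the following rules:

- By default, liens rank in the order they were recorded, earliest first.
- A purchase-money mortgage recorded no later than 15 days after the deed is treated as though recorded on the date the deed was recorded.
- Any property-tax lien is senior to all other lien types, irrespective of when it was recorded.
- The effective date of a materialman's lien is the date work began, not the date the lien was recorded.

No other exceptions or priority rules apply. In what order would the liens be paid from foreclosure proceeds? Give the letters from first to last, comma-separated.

D, F, C, B, A, E

Adjusting effective dates: A relates back to 25 August 2017 (work commenced); B's effective date is the deed date, 26 June 2017; E's effective date is 23 April 2018, when work began.
D is a property-tax lien, so it outranks all other liens regardless of date.
Ordering the rest by effective date: F (9 August 2016), C (28 February 2017), B (26 June 2017), A (25 August 2017), E (23 April 2018).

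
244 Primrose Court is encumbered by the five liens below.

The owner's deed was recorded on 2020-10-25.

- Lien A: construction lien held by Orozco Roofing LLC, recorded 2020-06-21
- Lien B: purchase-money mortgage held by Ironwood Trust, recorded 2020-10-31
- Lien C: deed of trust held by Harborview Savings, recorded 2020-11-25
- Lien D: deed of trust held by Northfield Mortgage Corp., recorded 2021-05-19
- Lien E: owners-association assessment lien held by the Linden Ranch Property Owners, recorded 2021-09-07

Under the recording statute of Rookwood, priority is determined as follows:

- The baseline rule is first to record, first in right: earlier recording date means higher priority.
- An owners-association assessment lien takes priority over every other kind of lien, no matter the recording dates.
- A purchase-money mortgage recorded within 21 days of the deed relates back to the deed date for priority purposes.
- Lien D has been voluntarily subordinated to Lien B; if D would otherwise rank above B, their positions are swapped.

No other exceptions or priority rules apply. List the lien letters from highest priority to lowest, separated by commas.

Effective dates after the stated exceptions: B relates back to the deed date 2020-10-25.
E, as an owners-association assessment lien, has superpriority and ranks first.
The other liens, earliest effective date first: A (2020-06-21), B (2020-10-25), C (2020-11-25), D (2021-05-19).
Since D is not senior to B, the subordination leaves the order unchanged.

E, A, B, C, D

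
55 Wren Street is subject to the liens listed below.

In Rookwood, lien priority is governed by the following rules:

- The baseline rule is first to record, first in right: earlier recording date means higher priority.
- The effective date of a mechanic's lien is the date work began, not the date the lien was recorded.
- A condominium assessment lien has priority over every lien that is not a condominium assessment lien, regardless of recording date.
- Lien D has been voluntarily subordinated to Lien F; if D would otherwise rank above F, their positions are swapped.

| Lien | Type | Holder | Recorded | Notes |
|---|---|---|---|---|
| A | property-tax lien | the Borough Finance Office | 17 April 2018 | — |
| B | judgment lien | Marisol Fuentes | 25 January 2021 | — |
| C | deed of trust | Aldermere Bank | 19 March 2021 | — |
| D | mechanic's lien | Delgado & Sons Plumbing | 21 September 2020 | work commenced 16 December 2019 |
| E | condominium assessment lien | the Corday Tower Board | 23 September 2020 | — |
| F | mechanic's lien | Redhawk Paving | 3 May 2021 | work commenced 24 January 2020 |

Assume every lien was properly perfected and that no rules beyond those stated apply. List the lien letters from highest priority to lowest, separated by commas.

Effective dates: D's effective date is 16 December 2019, when work began; F relates back to 24 January 2020 (work commenced).
E is a condominium assessment lien and takes priority over every other lien.
The other liens, earliest effective date first: A (17 April 2018), D (16 December 2019), F (24 January 2020), B (25 January 2021), C (19 March 2021).
D is senior to F before the subordination, so the two trade places.

E, A, F, D, B, C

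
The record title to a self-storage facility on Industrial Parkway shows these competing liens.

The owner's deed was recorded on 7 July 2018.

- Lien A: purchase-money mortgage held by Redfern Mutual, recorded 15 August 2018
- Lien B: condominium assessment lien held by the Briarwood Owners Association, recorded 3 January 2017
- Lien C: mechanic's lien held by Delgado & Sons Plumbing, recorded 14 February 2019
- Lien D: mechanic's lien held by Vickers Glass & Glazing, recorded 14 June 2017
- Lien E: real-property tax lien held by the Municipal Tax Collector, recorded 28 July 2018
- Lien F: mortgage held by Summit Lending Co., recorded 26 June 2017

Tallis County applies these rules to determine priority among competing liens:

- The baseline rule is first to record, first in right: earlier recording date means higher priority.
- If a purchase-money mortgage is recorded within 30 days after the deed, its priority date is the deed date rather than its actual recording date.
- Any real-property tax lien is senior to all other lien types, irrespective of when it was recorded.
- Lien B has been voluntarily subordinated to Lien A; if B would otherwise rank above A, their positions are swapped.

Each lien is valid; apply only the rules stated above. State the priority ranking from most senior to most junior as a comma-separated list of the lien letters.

Effective dates: A was recorded 39 days after the deed — beyond 30 days — so no relation-back applies.
E, as a real-property tax lien, has superpriority and ranks first.
The other liens, earliest effective date first: B (3 January 2017), D (14 June 2017), F (26 June 2017), A (15 August 2018), C (14 February 2019).
Because B would otherwise rank above A, the subordination swaps them.

E, A, D, F, B, C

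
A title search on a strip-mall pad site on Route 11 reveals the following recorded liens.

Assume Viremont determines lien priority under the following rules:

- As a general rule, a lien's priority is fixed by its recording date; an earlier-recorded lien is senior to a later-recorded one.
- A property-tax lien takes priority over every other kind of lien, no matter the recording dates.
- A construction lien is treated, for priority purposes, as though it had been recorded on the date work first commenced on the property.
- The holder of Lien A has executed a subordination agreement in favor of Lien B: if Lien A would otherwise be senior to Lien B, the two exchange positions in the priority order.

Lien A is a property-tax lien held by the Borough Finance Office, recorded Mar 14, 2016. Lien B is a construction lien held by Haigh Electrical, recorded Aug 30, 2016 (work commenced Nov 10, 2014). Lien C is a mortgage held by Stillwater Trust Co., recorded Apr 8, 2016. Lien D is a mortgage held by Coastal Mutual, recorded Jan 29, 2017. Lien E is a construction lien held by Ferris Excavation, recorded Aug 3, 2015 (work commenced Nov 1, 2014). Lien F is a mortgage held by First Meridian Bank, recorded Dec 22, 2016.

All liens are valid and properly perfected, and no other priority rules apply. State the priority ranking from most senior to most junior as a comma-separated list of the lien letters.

Effective dates: B is treated as recorded Nov 10, 2014, the work-commencement date; E is treated as recorded Nov 1, 2014, the work-commencement date.
A is a property-tax lien, so it outranks all other liens regardless of date.
Among the remaining liens, by effective date: E (Nov 1, 2014), B (Nov 10, 2014), C (Apr 8, 2016), F (Dec 22, 2016), D (Jan 29, 2017).
A is senior to B before the subordination, so the two trade places.

B, E, A, C, F, D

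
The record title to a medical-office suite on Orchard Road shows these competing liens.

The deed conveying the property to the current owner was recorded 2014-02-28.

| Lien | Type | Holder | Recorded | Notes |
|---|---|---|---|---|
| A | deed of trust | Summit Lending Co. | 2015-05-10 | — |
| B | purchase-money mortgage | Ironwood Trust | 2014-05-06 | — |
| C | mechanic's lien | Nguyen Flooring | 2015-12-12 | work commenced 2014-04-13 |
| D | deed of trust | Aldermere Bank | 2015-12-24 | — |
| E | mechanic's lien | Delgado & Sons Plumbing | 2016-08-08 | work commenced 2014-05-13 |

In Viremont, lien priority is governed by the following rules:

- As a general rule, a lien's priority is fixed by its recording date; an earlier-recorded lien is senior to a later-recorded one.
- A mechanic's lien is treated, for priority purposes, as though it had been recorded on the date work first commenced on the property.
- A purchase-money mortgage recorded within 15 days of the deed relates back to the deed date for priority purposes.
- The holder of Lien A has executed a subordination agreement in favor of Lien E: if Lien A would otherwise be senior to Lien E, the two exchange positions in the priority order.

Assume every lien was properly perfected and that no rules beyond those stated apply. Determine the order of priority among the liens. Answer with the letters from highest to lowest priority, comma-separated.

Effective dates after the stated exceptions: B missed the 15-day window (67 days after the deed), so its recording date stands; C is treated as recorded 2014-04-13, the work-commencement date; E is treated as recorded 2014-05-13, the work-commencement date.
Ordering by effective date: C (2014-04-13), B (2014-05-06), E (2014-05-13), A (2015-05-10), D (2015-12-24).
Since A is not senior to E, the subordination leaves the order unchanged.

C, B, E, A, D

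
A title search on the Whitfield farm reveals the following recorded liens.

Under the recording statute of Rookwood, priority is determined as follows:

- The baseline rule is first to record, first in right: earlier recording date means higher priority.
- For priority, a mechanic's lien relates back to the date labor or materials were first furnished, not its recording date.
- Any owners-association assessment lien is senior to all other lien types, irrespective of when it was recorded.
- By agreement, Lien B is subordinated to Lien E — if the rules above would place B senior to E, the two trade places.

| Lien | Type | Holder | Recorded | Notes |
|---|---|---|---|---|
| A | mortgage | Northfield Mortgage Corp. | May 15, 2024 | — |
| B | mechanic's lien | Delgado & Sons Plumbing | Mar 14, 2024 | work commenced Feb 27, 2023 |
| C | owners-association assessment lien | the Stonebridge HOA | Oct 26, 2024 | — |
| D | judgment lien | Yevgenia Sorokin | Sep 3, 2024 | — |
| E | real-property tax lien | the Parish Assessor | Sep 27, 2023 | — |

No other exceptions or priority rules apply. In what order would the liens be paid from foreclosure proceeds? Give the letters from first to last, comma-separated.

Adjusting effective dates: B's effective date is Feb 27, 2023, when work began.
As an owners-association assessment lien, C is senior to every other lien.
Remaining liens by effective date: B (Feb 27, 2023), E (Sep 27, 2023), A (May 15, 2024), D (Sep 3, 2024).
B is senior to E before the subordination, so the two trade places.

C, E, B, A, D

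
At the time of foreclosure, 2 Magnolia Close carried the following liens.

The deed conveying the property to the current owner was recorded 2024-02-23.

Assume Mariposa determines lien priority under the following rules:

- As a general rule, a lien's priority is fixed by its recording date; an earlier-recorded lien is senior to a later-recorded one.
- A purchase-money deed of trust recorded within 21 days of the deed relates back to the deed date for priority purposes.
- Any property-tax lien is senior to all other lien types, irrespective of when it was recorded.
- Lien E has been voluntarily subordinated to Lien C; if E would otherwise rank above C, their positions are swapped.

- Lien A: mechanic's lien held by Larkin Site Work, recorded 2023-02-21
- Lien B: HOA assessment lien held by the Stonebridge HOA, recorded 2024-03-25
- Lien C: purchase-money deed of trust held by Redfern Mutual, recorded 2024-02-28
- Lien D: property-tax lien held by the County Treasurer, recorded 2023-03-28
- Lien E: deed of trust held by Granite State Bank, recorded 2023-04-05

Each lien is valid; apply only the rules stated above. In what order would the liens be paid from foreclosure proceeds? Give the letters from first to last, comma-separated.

D, A, C, E, B

Effective dates: C relates back to the deed date 2024-02-23.
D, as a property-tax lien, has superpriority and ranks first.
The other liens, earliest effective date first: A (2023-02-21), E (2023-04-05), C (2024-02-23), B (2024-03-25).
E would otherwise be senior to C, so under the subordination agreement E and C exchange positions.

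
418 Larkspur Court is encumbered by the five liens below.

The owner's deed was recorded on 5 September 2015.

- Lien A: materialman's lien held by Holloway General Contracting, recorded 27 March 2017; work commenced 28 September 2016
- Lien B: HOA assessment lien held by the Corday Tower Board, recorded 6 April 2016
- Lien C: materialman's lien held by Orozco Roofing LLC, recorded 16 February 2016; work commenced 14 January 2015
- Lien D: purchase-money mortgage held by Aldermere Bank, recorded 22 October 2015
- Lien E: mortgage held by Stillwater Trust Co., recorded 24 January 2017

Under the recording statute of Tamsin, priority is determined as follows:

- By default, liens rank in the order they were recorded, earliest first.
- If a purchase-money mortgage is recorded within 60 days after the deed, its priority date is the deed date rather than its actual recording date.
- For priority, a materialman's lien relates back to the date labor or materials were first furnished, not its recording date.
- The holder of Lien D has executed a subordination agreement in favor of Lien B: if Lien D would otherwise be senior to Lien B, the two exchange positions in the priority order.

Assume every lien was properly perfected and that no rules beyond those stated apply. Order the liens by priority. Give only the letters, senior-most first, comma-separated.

Adjusting effective dates: A relates back to 28 September 2016 (work commenced); C is treated as recorded 14 January 2015, the work-commencement date; D's effective date is the deed date, 5 September 2015.
Ordering by effective date: C (14 January 2015), D (5 September 2015), B (6 April 2016), A (28 September 2016), E (24 January 2017).
D would otherwise be senior to B, so under the subordination agreement D and B exchange positions.

C, B, D, A, E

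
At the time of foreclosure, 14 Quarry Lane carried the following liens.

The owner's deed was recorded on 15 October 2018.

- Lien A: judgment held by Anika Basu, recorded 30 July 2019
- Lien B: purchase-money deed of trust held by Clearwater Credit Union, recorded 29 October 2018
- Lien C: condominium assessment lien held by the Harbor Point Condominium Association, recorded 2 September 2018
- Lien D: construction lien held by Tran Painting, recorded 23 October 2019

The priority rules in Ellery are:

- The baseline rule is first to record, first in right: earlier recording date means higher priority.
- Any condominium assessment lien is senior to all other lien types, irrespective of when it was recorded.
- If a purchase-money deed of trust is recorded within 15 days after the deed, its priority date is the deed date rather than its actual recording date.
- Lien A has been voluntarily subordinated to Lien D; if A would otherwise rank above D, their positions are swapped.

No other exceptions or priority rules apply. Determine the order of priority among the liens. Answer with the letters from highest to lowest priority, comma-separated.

Effective dates: B's effective date is the deed date, 15 October 2018.
As a condominium assessment lien, C is senior to every other lien.
The other liens, earliest effective date first: B (15 October 2018), A (30 July 2019), D (23 October 2019).
A is senior to D before the subordination, so the two trade places.

C, B, D, A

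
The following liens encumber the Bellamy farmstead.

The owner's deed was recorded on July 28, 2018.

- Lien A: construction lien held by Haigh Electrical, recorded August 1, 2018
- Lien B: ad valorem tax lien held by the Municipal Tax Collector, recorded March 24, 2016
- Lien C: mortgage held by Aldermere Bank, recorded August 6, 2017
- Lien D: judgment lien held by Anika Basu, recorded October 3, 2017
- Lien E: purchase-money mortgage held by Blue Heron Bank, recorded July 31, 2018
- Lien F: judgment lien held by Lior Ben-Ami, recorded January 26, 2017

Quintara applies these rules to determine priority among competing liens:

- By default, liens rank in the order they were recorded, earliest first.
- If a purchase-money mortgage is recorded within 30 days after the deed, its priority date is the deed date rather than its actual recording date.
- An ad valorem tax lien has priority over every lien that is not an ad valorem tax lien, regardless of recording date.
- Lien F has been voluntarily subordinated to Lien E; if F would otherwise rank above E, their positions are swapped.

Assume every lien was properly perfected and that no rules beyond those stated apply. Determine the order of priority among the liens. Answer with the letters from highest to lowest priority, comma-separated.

First, effective dates: E's effective date is the deed date, July 28, 2018.
B is an ad valorem tax lien and takes priority over every other lien.
Ordering the rest by effective date: F (January 26, 2017), C (August 6, 2017), D (October 3, 2017), E (July 28, 2018), A (August 1, 2018).
The subordination applies — F was senior to E — so F and E swap.

B, E, C, D, F, A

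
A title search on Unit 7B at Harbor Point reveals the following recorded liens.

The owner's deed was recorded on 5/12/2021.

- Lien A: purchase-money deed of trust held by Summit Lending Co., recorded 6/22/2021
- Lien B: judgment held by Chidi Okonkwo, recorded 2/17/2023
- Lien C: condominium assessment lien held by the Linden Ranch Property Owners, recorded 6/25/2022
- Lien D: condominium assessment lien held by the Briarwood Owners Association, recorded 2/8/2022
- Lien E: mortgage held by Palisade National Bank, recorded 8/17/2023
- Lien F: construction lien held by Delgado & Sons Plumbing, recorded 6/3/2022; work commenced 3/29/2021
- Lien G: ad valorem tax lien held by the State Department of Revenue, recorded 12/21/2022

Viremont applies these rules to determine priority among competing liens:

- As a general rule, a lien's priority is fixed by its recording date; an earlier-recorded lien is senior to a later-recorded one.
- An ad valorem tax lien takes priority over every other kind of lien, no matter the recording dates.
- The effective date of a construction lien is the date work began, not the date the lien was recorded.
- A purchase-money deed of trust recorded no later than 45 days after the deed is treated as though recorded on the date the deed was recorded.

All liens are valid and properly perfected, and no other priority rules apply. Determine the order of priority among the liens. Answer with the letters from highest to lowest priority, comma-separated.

G, F, A, D, C, B, E

Adjusting effective dates: A was recorded within the 45-day window, so its effective date is the deed date 5/12/2021; F's effective date is 3/29/2021, when work began.
G is an ad valorem tax lien and takes priority over every other lien.
The other liens, earliest effective date first: F (3/29/2021), A (5/12/2021), D (2/8/2022), C (6/25/2022), B (2/17/2023), E (8/17/2023).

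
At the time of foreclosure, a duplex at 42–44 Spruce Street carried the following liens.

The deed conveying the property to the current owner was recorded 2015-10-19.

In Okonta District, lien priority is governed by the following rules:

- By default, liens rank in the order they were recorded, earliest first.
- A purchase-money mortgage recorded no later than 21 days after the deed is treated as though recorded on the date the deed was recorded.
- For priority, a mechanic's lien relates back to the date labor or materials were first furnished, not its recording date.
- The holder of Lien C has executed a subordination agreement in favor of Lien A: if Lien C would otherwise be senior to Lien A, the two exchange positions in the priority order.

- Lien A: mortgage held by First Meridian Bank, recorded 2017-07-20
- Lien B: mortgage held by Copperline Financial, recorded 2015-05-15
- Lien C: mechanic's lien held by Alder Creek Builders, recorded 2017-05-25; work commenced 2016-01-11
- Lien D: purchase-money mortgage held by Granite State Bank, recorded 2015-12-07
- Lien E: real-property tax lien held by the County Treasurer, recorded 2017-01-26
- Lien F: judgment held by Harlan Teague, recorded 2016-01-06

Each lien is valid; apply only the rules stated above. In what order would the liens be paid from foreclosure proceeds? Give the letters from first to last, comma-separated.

B, D, F, A, E, C

First, effective dates: C is treated as recorded 2016-01-11, the work-commencement date; D was recorded 49 days after the deed, outside the 21-day window, so it keeps its recording date.
Ordering by effective date: B (2015-05-15), D (2015-12-07), F (2016-01-06), C (2016-01-11), E (2017-01-26), A (2017-07-20).
The subordination applies — C was senior to A — so C and A swap.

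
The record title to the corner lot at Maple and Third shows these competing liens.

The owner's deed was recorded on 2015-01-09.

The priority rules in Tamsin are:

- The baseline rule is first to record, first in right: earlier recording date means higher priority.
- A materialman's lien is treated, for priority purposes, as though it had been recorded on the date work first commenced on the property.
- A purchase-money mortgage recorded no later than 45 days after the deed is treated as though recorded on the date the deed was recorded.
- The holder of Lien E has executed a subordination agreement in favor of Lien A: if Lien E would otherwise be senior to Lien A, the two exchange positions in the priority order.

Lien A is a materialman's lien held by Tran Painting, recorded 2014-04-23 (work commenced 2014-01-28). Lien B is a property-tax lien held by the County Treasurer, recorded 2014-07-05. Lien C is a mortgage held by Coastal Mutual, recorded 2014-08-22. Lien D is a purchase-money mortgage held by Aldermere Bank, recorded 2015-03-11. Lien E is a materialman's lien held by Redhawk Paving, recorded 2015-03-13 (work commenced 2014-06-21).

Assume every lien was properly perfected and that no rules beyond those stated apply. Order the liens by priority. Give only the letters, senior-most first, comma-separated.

Adjusting effective dates: A's effective date is 2014-01-28, when work began; D was recorded 61 days after the deed, outside the 45-day window, so it keeps its recording date; E relates back to 2014-06-21 (work commenced).
Ordering by effective date: A (2014-01-28), E (2014-06-21), B (2014-07-05), C (2014-08-22), D (2015-03-11).
Since E is not senior to A, the subordination leaves the order unchanged.

A, E, B, C, D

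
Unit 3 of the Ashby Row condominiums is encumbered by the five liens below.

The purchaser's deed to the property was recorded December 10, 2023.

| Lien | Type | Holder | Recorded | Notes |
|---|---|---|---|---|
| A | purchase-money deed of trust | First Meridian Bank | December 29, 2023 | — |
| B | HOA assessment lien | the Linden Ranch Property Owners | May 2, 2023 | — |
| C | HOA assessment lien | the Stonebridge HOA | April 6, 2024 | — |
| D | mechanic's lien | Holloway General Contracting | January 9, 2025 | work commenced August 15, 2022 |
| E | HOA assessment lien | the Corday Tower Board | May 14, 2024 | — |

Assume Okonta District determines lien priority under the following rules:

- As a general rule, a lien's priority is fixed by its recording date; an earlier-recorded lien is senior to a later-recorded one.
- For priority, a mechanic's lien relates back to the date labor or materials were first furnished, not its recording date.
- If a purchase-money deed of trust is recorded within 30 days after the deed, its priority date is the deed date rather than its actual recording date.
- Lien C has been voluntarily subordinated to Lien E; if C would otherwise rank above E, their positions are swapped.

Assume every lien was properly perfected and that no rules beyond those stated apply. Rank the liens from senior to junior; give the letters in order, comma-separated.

Adjusting effective dates: A's effective date is the deed date, December 10, 2023; D is treated as recorded August 15, 2022, the work-commencement date.
By effective date: D (August 15, 2022), B (May 2, 2023), A (December 10, 2023), C (April 6, 2024), E (May 14, 2024).
C would otherwise be senior to E, so under the subordination agreement C and E exchange positions.

D, B, A, E, C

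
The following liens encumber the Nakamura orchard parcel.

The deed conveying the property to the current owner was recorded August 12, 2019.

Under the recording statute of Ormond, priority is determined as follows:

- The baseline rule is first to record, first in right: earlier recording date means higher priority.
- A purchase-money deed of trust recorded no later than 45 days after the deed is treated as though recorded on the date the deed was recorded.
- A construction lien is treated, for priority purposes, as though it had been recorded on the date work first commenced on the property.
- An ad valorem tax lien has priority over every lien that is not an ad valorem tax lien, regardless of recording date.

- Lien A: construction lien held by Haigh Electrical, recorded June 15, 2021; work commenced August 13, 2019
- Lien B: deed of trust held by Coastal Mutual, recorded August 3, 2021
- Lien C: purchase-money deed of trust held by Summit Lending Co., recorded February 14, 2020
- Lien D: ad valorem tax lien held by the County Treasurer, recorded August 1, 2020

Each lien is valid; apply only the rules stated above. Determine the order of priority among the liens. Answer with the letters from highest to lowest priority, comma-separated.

D, A, C, B

First, effective dates: A's effective date is August 13, 2019, when work began; C missed the 45-day window (186 days after the deed), so its recording date stands.
D, as an ad valorem tax lien, has superpriority and ranks first.
Among the remaining liens, by effective date: A (August 13, 2019), C (February 14, 2020), B (August 3, 2021).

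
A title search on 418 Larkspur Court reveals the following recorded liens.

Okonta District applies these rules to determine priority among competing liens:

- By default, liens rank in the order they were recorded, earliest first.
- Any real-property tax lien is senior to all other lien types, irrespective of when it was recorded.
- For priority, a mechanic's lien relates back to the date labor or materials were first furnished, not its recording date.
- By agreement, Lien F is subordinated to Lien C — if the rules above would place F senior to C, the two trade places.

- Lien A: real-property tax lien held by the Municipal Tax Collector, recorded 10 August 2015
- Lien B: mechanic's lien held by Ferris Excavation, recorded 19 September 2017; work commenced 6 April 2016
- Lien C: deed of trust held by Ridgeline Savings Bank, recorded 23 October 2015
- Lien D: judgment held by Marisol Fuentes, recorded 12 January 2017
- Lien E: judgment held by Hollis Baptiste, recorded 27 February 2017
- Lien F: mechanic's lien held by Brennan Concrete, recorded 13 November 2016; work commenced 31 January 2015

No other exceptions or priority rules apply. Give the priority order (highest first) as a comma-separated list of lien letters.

A, C, F, B, D, E

First, effective dates: B is treated as recorded 6 April 2016, the work-commencement date; F relates back to 31 January 2015 (work commenced).
A, as a real-property tax lien, has superpriority and ranks first.
Among the remaining liens, by effective date: F (31 January 2015), C (23 October 2015), B (6 April 2016), D (12 January 2017), E (27 February 2017).
F would otherwise be senior to C, so under the subordination agreement F and C exchange positions.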